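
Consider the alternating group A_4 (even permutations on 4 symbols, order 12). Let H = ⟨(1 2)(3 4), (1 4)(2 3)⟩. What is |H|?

4

|⟨(1 2)(3 4)⟩| = 2 and |⟨(1 4)(2 3)⟩| = 2, so |H| is a multiple of lcm(2, 2) = 2 and divides |G| = 12.
Closing under the operation: H = {e, (1 2)(3 4), (1 3)(2 4), (1 4)(2 3)}, so |H| = 4.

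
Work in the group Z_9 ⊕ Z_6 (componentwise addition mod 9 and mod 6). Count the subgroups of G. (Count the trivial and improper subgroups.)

20

|G| = 54, so by Lagrange every subgroup order divides 54. Divisors: 1, 2, 3, 6, 9, 18, 27, 54.
Subgroups by order — order 1: 1; order 2: 1; order 3: 4; order 6: 4; order 9: 4; order 18: 4; order 27: 1; order 54: 1.
Total: 1 + 1 + 4 + 4 + 4 + 4 + 1 + 1 = 20.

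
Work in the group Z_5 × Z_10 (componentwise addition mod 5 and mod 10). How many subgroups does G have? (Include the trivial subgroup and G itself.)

|G| = 50, so by Lagrange every subgroup order divides 50. Divisors: 1, 2, 5, 10, 25, 50.
Subgroups by order — order 1: 1; order 2: 1; order 5: 6; order 10: 6; order 25: 1; order 50: 1.
Total: 1 + 1 + 6 + 6 + 1 + 1 = 16.

16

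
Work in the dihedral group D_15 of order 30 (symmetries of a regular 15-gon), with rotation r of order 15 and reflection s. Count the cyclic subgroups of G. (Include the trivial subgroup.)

Each element a generates a cyclic subgroup ⟨a⟩; distinct elements may generate the same one (a cyclic group of order d has φ(d) generators).
Cyclic subgroups by order — order 1: 1; order 2: 15; order 3: 1; order 5: 1; order 15: 1.
Total: 19.

19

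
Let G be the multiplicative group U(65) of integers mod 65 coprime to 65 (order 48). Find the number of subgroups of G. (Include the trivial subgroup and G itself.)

30

|G| = 48, so by Lagrange every subgroup order divides 48. Divisors: 1, 2, 3, 4, 6, 8, 12, 16, 24, 48.
Subgroups by order — order 1: 1; order 2: 3; order 3: 1; order 4: 7; order 6: 3; order 8: 3; order 12: 7; order 16: 1; order 24: 3; order 48: 1.
Total: 1 + 3 + 1 + 7 + 3 + 3 + 7 + 1 + 3 + 1 = 30.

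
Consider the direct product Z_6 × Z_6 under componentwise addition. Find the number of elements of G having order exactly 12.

An element (a,b) has order lcm(ord(a), ord(b)); count pairs with lcm equal to 12.
Enumerating gives 0 such elements.

0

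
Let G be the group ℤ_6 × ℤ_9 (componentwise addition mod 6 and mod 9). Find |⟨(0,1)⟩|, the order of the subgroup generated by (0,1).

The order of (0,1) in Z_6 × Z_9 is lcm(ord(0) in Z_6, ord(1) in Z_9).
ord(0) = 1 and ord(1) = 9, so |⟨(0,1)⟩| = lcm(1, 9) = 9.

9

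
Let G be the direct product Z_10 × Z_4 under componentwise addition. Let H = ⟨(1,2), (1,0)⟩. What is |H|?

20

|⟨(1,2)⟩| = 10 and |⟨(1,0)⟩| = 10, so |H| is a multiple of lcm(10, 10) = 10 and divides |G| = 40.
Closing under the operation: H = {(0,0), (0,2), (1,0), (1,2), (2,0), (2,2), (3,0), (3,2), (4,0), (4,2), (5,0), (5,2), (6,0), (6,2), (7,0), (7,2), (8,0), (8,2), (9,0), (9,2)}, so |H| = 20.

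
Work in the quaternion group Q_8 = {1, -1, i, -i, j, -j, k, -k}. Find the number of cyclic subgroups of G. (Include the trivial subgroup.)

A cyclic subgroup of order d is generated by each of its φ(d) elements of order d, so the cyclic subgroups of order d number (#elements of order d)/φ(d).
Cyclic subgroups by order — order 1: 1; order 2: 1; order 4: 3.
Total: 5.

5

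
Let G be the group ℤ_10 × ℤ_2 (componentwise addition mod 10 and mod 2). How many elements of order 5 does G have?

4

An element (a,b) has order lcm(ord(a), ord(b)); count pairs with lcm equal to 5.
Enumerating gives 4 such elements.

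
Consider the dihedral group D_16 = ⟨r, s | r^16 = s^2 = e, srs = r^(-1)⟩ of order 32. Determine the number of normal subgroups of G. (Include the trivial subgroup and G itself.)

8

G has 36 subgroups. Checking conjugation-invariance by order — order 1: 1/1 normal; order 2: 1/17 normal; order 4: 1/9 normal; order 8: 1/5 normal; order 16: 3/3 normal; order 32: 1/1 normal.
Total normal subgroups: 8.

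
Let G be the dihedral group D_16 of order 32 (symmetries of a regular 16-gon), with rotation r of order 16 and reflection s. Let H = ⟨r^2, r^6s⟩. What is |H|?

|⟨r^2⟩| = 8 and |⟨r^6s⟩| = 2, so |H| is a multiple of lcm(8, 2) = 8 and divides |G| = 32.
Closing under the operation: H = {e, r^2, r^4, r^6, r^8, r^10, r^12, r^14, s, r^2s, r^4s, r^6s, r^8s, r^10s, r^12s, r^14s}, so |H| = 16.

16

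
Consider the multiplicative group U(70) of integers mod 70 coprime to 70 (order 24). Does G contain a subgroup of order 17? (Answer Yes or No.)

No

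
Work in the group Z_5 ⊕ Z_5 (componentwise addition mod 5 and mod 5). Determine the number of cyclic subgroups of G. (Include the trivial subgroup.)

Group the elements of G by the cyclic subgroup they generate; each cyclic subgroup of order d accounts for φ(d) elements.
Cyclic subgroups by order — order 1: 1; order 5: 6.
Total: 7.

7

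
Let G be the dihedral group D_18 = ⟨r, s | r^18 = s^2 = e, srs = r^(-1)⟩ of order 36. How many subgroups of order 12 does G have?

|G| = 36 and 12 | 36, so subgroups of order 12 are possible by Lagrange.
The subgroups of order 12 are: {e, r^3, r^6, r^9, r^12, r^15, rs, r^4s, r^7s, r^10s, r^13s, r^16s}; {e, r^3, r^6, r^9, r^12, r^15, r^2s, r^5s, r^8s, r^11s, r^14s, r^17s}; {e, r^3, r^6, r^9, r^12, r^15, s, r^3s, r^6s, r^9s, r^12s, r^15s}.
So G has 3 subgroups of order 12.

3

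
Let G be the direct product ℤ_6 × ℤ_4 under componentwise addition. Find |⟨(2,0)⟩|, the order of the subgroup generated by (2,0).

The order of (2,0) in Z_6 × Z_4 is lcm(ord(2) in Z_6, ord(0) in Z_4).
ord(2) = 3 and ord(0) = 1, so |⟨(2,0)⟩| = lcm(3, 1) = 3.

3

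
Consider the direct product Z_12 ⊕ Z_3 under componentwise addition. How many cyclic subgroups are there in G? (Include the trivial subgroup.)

Each element a generates a cyclic subgroup ⟨a⟩; distinct elements may generate the same one (a cyclic group of order d has φ(d) generators).
Cyclic subgroups by order — order 1: 1; order 2: 1; order 3: 4; order 4: 1; order 6: 4; order 12: 4.
Total: 15.

15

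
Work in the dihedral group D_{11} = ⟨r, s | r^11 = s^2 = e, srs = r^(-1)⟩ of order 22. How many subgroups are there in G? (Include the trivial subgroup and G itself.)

|G| = 22, so by Lagrange every subgroup order divides 22. Divisors: 1, 2, 11, 22.
Subgroups by order — order 1: 1; order 2: 11; order 11: 1; order 22: 1.
Total: 1 + 11 + 1 + 1 = 14.

14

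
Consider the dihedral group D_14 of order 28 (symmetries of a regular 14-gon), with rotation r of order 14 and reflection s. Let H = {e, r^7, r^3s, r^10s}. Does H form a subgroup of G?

Yes

|H| = 4 divides |G| = 28, consistent with Lagrange.
H contains the identity, every element's inverse is in H, and H is closed under ·: it is a subgroup.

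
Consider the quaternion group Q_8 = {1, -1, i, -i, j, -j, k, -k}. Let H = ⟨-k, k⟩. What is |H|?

4

|⟨-k⟩| = 4 and |⟨k⟩| = 4, so |H| is a multiple of lcm(4, 4) = 4 and divides |G| = 8.
Closing under the operation: H = {1, -1, k, -k}, so |H| = 4.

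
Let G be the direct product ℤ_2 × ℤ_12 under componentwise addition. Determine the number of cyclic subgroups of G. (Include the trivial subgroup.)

12

Each element a generates a cyclic subgroup ⟨a⟩; distinct elements may generate the same one (a cyclic group of order d has φ(d) generators).
Cyclic subgroups by order — order 1: 1; order 2: 3; order 3: 1; order 4: 2; order 6: 3; order 12: 2.
Total: 12.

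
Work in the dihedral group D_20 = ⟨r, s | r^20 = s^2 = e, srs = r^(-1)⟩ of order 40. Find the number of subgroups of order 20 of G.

|G| = 40 and 20 | 40, so subgroups of order 20 are possible by Lagrange.
The subgroups of order 20 are: {e, r, r^2, r^3, r^4, r^5, r^6, r^7, r^8, r^9, r^10, r^11, r^12, r^13, r^14, r^15, r^16, r^17, r^18, r^19}; {e, r^2, r^4, r^6, r^8, r^10, r^12, r^14, r^16, r^18, s, r^2s, r^4s, r^6s, r^8s, r^10s, r^12s, r^14s, r^16s, r^18s}; {e, r^2, r^4, r^6, r^8, r^10, r^12, r^14, r^16, r^18, rs, r^3s, r^5s, r^7s, r^9s, r^11s, r^13s, r^15s, r^17s, r^19s}.
So G has 3 subgroups of order 20.

3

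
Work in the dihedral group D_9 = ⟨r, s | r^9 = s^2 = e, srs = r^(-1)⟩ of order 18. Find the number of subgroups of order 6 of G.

3

|G| = 18 and 6 | 18, so subgroups of order 6 are possible by Lagrange.
The subgroups of order 6 are: {e, r^3, r^6, r^2s, r^5s, r^8s}; {e, r^3, r^6, s, r^3s, r^6s}; {e, r^3, r^6, rs, r^4s, r^7s}.
So G has 3 subgroups of order 6.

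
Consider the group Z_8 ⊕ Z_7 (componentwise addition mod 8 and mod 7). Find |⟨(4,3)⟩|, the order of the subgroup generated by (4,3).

14

The order of (4,3) in Z_8 × Z_7 is lcm(ord(4) in Z_8, ord(3) in Z_7).
ord(4) = 2 and ord(3) = 7, so |⟨(4,3)⟩| = lcm(2, 7) = 14.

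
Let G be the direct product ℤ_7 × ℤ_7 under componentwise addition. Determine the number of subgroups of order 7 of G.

8

|G| = 49 and 7 | 49, so subgroups of order 7 are possible by Lagrange.
The subgroups of order 7 are: {(0,0), (0,1), (0,2), (0,3), (0,4), (0,5), (0,6)}; {(0,0), (1,0), (2,0), (3,0), (4,0), (5,0), (6,0)}; {(0,0), (1,1), (2,2), (3,3), (4,4), (5,5), (6,6)}; {(0,0), (1,2), (2,4), (3,6), (4,1), (5,3), (6,5)}; … (8 in all).
So G has 8 subgroups of order 7.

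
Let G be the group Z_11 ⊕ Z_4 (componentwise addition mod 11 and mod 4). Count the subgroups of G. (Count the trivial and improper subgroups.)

6

|G| = 44, so by Lagrange every subgroup order divides 44. Divisors: 1, 2, 4, 11, 22, 44.
Subgroups by order — order 1: 1; order 2: 1; order 4: 1; order 11: 1; order 22: 1; order 44: 1.
Total: 1 + 1 + 1 + 1 + 1 + 1 = 6.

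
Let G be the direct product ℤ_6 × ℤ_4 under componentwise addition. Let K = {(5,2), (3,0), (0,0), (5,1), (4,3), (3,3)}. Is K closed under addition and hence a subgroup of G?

No

(5,2) ∈ K but its inverse (1,2) ∉ K, so K is not a subgroup.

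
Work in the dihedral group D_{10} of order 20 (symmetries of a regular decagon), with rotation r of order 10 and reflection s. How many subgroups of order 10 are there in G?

3

|G| = 20 and 10 | 20, so subgroups of order 10 are possible by Lagrange.
The subgroups of order 10 are: {e, r, r^2, r^3, r^4, r^5, r^6, r^7, r^8, r^9}; {e, r^2, r^4, r^6, r^8, s, r^2s, r^4s, r^6s, r^8s}; {e, r^2, r^4, r^6, r^8, rs, r^3s, r^5s, r^7s, r^9s}.
So G has 3 subgroups of order 10.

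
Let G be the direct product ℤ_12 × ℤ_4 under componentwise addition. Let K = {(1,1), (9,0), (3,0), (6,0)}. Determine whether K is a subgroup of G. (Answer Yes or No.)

No

The identity (0,0) ∉ K, so K is not a subgroup.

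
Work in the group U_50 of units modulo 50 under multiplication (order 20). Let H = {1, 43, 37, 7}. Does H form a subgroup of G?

No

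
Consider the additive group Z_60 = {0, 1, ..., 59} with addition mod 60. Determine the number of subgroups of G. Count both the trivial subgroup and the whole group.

Subgroups of the cyclic group Z_60 correspond bijectively to divisors of 60.
Divisors of 60: 1, 2, 3, 4, 5, 6, 10, 12, 15, 20, 30, 60.
So Z_60 has 12 subgroups.

12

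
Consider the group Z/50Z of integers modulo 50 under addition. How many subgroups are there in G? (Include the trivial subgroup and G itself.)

6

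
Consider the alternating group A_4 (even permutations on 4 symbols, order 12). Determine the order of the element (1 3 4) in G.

Computing powers of (1 3 4): the smallest k with ((1 3 4))^k = e is k = 3.

3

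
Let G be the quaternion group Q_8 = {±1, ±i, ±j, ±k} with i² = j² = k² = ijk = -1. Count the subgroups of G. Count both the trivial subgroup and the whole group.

|G| = 8, so by Lagrange every subgroup order divides 8. Divisors: 1, 2, 4, 8.
Subgroups by order — order 1: 1; order 2: 1; order 4: 3; order 8: 1.
Total: 1 + 1 + 3 + 1 = 6.

6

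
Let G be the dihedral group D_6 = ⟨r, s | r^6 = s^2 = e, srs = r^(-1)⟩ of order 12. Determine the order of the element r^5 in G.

Computing powers of r^5: the smallest k with (r^5)^k = e is k = 6.

6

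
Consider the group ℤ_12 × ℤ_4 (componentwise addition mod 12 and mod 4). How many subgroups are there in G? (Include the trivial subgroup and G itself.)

30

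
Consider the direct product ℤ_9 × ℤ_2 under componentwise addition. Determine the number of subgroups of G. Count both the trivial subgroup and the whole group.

6

|G| = 18, so by Lagrange every subgroup order divides 18. Divisors: 1, 2, 3, 6, 9, 18.
Subgroups by order — order 1: 1; order 2: 1; order 3: 1; order 6: 1; order 9: 1; order 18: 1.
Total: 1 + 1 + 1 + 1 + 1 + 1 = 6.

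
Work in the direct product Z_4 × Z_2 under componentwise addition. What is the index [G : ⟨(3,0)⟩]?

2

|⟨(3,0)⟩| = 4 and |G| = 8.
By Lagrange, [G : H] = |G|/|H| = 8/4 = 2.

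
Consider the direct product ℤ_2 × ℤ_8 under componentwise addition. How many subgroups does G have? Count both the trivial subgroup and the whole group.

11

|G| = 16, so by Lagrange every subgroup order divides 16. Divisors: 1, 2, 4, 8, 16.
Subgroups by order — order 1: 1; order 2: 3; order 4: 3; order 8: 3; order 16: 1.
Total: 1 + 3 + 3 + 3 + 1 = 11.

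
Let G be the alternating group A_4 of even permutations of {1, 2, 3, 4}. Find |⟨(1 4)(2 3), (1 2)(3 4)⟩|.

4

|⟨(1 4)(2 3)⟩| = 2 and |⟨(1 2)(3 4)⟩| = 2, so |H| is a multiple of lcm(2, 2) = 2 and divides |G| = 12.
Closing under the operation: H = {e, (1 2)(3 4), (1 3)(2 4), (1 4)(2 3)}, so |H| = 4.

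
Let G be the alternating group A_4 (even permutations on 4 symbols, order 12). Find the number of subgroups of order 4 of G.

|G| = 12 and 4 | 12, so subgroups of order 4 are possible by Lagrange.
The subgroups of order 4 are: {e, (1 2)(3 4), (1 3)(2 4), (1 4)(2 3)}.
So G has 1 subgroup of order 4.

1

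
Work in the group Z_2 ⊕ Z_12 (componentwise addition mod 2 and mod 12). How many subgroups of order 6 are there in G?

|G| = 24 and 6 | 24, so subgroups of order 6 are possible by Lagrange.
The subgroups of order 6 are: {(0,0), (0,2), (0,4), (0,6), (0,8), (0,10)}; {(0,0), (0,4), (0,8), (1,0), (1,4), (1,8)}; {(0,0), (0,4), (0,8), (1,2), (1,6), (1,10)}.
So G has 3 subgroups of order 6.

3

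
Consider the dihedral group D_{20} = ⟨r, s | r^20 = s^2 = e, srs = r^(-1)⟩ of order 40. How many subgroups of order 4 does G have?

11

|G| = 40 and 4 | 40, so subgroups of order 4 are possible by Lagrange.
The subgroups of order 4 are: {e, r^10, s, r^10s}; {e, r^10, rs, r^11s}; {e, r^10, r^2s, r^12s}; {e, r^10, r^3s, r^13s}; … (11 in all).
So G has 11 subgroups of order 4.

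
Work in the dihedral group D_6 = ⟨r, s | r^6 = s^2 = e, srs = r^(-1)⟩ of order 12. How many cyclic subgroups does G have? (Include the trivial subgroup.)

10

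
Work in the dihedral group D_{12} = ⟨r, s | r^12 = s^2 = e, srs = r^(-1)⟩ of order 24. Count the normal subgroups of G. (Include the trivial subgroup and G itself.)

G has 34 subgroups. Checking conjugation-invariance by order — order 1: 1/1 normal; order 2: 1/13 normal; order 3: 1/1 normal; order 4: 1/7 normal; order 6: 1/5 normal; order 8: 0/3 normal; order 12: 3/3 normal; order 24: 1/1 normal.
Total normal subgroups: 9.

9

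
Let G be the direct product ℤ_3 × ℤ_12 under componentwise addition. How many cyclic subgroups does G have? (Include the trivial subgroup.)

A cyclic subgroup of order d is generated by each of its φ(d) elements of order d, so the cyclic subgroups of order d number (#elements of order d)/φ(d).
Cyclic subgroups by order — order 1: 1; order 2: 1; order 3: 4; order 4: 1; order 6: 4; order 12: 4.
Total: 15.

15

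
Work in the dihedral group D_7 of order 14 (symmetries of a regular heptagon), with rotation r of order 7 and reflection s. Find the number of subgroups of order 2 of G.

7

|G| = 14 and 2 | 14, so subgroups of order 2 are possible by Lagrange.
The subgroups of order 2 are: {e, r^2s}; {e, r^3s}; {e, r^4s}; {e, r^5s}; … (7 in all).
So G has 7 subgroups of order 2.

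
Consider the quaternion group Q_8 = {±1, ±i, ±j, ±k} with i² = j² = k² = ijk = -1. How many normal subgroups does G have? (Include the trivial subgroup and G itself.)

G has 6 subgroups. Checking conjugation-invariance by order — order 1: 1/1 normal; order 2: 1/1 normal; order 4: 3/3 normal; order 8: 1/1 normal.
Total normal subgroups: 6.

6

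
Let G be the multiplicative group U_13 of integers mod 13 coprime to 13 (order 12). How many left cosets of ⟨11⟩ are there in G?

|⟨11⟩| = 12 and |G| = 12.
By Lagrange, [G : H] = |G|/|H| = 12/12 = 1.

1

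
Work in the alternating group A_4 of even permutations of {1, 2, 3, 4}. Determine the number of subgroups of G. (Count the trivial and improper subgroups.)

|G| = 12, so by Lagrange every subgroup order divides 12. Divisors: 1, 2, 3, 4, 6, 12.
Subgroups by order — order 1: 1; order 2: 3; order 3: 4; order 4: 1; order 6: 0; order 12: 1.
Total: 1 + 3 + 4 + 1 + 0 + 1 = 10.

10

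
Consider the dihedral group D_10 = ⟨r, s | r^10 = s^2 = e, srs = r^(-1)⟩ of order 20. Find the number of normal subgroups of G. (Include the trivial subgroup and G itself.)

7

G has 22 subgroups. Checking conjugation-invariance by order — order 1: 1/1 normal; order 2: 1/11 normal; order 4: 0/5 normal; order 5: 1/1 normal; order 10: 3/3 normal; order 20: 1/1 normal.
Total normal subgroups: 7.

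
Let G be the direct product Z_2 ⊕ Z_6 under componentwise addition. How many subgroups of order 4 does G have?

1

|G| = 12 and 4 | 12, so subgroups of order 4 are possible by Lagrange.
The subgroups of order 4 are: {(0,0), (0,3), (1,0), (1,3)}.
So G has 1 subgroup of order 4.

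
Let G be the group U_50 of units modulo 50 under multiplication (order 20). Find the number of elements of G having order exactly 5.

4

The elements of order 5 are: 11, 21, 31, 41.
That's 4.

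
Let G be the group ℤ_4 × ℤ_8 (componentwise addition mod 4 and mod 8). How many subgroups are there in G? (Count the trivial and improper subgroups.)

22

|G| = 32, so by Lagrange every subgroup order divides 32. Divisors: 1, 2, 4, 8, 16, 32.
Subgroups by order — order 1: 1; order 2: 3; order 4: 7; order 8: 7; order 16: 3; order 32: 1.
Total: 1 + 3 + 7 + 7 + 3 + 1 = 22.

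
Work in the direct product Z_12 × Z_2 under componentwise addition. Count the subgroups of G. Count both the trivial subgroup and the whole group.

|G| = 24, so by Lagrange every subgroup order divides 24. Divisors: 1, 2, 3, 4, 6, 8, 12, 24.
Subgroups by order — order 1: 1; order 2: 3; order 3: 1; order 4: 3; order 6: 3; order 8: 1; order 12: 3; order 24: 1.
Total: 1 + 3 + 1 + 3 + 3 + 1 + 3 + 1 = 16.

16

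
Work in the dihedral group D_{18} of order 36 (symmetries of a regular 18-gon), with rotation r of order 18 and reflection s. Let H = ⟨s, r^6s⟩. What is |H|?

6

|⟨s⟩| = 2 and |⟨r^6s⟩| = 2, so |H| is a multiple of lcm(2, 2) = 2 and divides |G| = 36.
Closing under the operation: H = {e, r^6, r^12, s, r^6s, r^12s}, so |H| = 6.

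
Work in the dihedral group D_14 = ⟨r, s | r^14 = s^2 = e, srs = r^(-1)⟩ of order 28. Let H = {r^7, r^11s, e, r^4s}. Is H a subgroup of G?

|H| = 4 divides |G| = 28, consistent with Lagrange.
H contains the identity, every element's inverse is in H, and H is closed under ·: it is a subgroup.

Yes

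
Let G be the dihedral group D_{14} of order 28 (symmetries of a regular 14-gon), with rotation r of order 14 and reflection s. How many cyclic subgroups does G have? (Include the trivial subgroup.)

A cyclic subgroup of order d is generated by each of its φ(d) elements of order d, so the cyclic subgroups of order d number (#elements of order d)/φ(d).
Cyclic subgroups by order — order 1: 1; order 2: 15; order 7: 1; order 14: 1.
Total: 18.

18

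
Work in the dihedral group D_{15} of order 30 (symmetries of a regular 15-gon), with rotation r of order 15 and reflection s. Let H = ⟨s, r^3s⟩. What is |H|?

10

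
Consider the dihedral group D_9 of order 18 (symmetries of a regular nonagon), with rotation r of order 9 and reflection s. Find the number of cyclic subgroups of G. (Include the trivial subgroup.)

12

Group the elements of G by the cyclic subgroup they generate; each cyclic subgroup of order d accounts for φ(d) elements.
Cyclic subgroups by order — order 1: 1; order 2: 9; order 3: 1; order 9: 1.
Total: 12.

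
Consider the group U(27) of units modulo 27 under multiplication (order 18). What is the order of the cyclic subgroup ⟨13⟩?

Compute successive powers of 13 mod 27: 13, 7, 10, 22, 16, 19, 4, 25, …; 13^9 ≡ 1 (mod 27).
So |⟨13⟩| = 9.

9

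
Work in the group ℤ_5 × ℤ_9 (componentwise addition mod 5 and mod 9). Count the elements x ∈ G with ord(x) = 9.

6

An element (a,b) has order lcm(ord(a), ord(b)); count pairs with lcm equal to 9.
Enumerating gives 6 such elements.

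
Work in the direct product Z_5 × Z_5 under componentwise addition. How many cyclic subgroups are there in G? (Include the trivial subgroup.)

7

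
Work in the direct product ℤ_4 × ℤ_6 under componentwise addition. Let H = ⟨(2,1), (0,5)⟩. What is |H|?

|⟨(2,1)⟩| = 6 and |⟨(0,5)⟩| = 6, so |H| is a multiple of lcm(6, 6) = 6 and divides |G| = 24.
Closing under the operation: H = {(0,0), (0,1), (0,2), (0,3), (0,4), (0,5), (2,0), (2,1), (2,2), (2,3), (2,4), (2,5)}, so |H| = 12.

12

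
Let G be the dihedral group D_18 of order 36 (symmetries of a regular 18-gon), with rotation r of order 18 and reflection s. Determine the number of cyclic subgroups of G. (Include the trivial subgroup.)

Group the elements of G by the cyclic subgroup they generate; each cyclic subgroup of order d accounts for φ(d) elements.
Cyclic subgroups by order — order 1: 1; order 2: 19; order 3: 1; order 6: 1; order 9: 1; order 18: 1.
Total: 24.

24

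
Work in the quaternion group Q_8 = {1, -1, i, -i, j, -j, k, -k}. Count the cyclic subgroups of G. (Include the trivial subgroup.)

5

Group the elements of G by the cyclic subgroup they generate; each cyclic subgroup of order d accounts for φ(d) elements.
Cyclic subgroups by order — order 1: 1; order 2: 1; order 4: 3.
Total: 5.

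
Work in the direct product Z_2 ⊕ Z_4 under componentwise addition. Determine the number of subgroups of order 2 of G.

|G| = 8 and 2 | 8, so subgroups of order 2 are possible by Lagrange.
The subgroups of order 2 are: {(0,0), (0,2)}; {(0,0), (1,0)}; {(0,0), (1,2)}.
So G has 3 subgroups of order 2.

3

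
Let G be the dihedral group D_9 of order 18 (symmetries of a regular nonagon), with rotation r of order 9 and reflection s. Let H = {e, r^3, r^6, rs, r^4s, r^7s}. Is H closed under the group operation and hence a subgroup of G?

Yes

|H| = 6 divides |G| = 18, consistent with Lagrange.
H contains the identity, every element's inverse is in H, and H is closed under ·: it is a subgroup.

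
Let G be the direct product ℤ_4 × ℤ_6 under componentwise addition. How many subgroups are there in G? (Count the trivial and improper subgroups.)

16

|G| = 24, so by Lagrange every subgroup order divides 24. Divisors: 1, 2, 3, 4, 6, 8, 12, 24.
Subgroups by order — order 1: 1; order 2: 3; order 3: 1; order 4: 3; order 6: 3; order 8: 1; order 12: 3; order 24: 1.
Total: 1 + 3 + 1 + 3 + 3 + 1 + 3 + 1 = 16.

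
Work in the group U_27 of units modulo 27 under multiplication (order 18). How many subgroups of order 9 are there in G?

|G| = 18 and 9 | 18, so subgroups of order 9 are possible by Lagrange.
The subgroups of order 9 are: {1, 4, 7, 10, 13, 16, 19, 22, 25}.
So G has 1 subgroup of order 9.

1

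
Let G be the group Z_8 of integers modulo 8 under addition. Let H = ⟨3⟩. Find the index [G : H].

|⟨3⟩| = 8 and |G| = 8.
By Lagrange, [G : H] = |G|/|H| = 8/8 = 1.

1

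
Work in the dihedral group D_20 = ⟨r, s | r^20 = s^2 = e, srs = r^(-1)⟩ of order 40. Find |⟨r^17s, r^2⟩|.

|⟨r^17s⟩| = 2 and |⟨r^2⟩| = 10, so |H| is a multiple of lcm(2, 10) = 10 and divides |G| = 40.
Closing under the operation: H = {e, r^2, r^4, r^6, r^8, r^10, r^12, r^14, r^16, r^18, rs, r^3s, r^5s, r^7s, r^9s, r^11s, r^13s, r^15s, r^17s, r^19s}, so |H| = 20.

20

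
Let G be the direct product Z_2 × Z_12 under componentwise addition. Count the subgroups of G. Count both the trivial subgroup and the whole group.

|G| = 24, so by Lagrange every subgroup order divides 24. Divisors: 1, 2, 3, 4, 6, 8, 12, 24.
Subgroups by order — order 1: 1; order 2: 3; order 3: 1; order 4: 3; order 6: 3; order 8: 1; order 12: 3; order 24: 1.
Total: 1 + 3 + 1 + 3 + 3 + 1 + 3 + 1 = 16.

16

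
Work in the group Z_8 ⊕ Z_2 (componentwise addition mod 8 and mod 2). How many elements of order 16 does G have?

0

An element (a,b) has order lcm(ord(a), ord(b)); count pairs with lcm equal to 16.
Enumerating gives 0 such elements.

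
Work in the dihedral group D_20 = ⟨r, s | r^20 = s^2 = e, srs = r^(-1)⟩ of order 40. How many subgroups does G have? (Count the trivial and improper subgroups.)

48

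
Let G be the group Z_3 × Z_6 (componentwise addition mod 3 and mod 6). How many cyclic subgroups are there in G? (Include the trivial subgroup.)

10

Group the elements of G by the cyclic subgroup they generate; each cyclic subgroup of order d accounts for φ(d) elements.
Cyclic subgroups by order — order 1: 1; order 2: 1; order 3: 4; order 6: 4.
Total: 10.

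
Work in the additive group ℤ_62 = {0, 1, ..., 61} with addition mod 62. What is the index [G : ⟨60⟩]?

2

|⟨60⟩| = 31 and |G| = 62.
By Lagrange, [G : H] = |G|/|H| = 62/31 = 2.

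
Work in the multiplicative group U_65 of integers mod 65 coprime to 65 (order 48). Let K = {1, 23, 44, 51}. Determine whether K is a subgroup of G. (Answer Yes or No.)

44 ∈ K but its inverse 34 ∉ K, so K is not a subgroup.

No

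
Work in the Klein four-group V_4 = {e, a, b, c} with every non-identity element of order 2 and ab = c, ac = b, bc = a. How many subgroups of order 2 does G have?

3

|G| = 4 and 2 | 4, so subgroups of order 2 are possible by Lagrange.
The subgroups of order 2 are: {e, a}; {e, b}; {e, c}.
So G has 3 subgroups of order 2.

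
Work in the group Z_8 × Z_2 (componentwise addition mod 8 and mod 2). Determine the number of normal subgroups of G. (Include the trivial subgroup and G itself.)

11

G is abelian, so every subgroup is normal.
G has 11 subgroups in total, hence 11 normal subgroups.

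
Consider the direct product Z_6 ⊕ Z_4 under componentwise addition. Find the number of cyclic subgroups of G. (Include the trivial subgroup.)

12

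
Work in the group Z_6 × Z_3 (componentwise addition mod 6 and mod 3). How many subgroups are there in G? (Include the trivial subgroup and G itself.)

|G| = 18, so by Lagrange every subgroup order divides 18. Divisors: 1, 2, 3, 6, 9, 18.
Subgroups by order — order 1: 1; order 2: 1; order 3: 4; order 6: 4; order 9: 1; order 18: 1.
Total: 1 + 1 + 4 + 4 + 1 + 1 = 12.

12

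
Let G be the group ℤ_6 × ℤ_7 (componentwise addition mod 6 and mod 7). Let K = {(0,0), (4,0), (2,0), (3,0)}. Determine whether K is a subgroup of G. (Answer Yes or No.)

No

|K| = 4 does not divide |G| = 42, so by Lagrange K is not a subgroup.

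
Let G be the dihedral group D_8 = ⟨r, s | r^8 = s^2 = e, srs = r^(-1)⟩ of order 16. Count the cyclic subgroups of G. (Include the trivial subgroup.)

12

A cyclic subgroup of order d is generated by each of its φ(d) elements of order d, so the cyclic subgroups of order d number (#elements of order d)/φ(d).
Cyclic subgroups by order — order 1: 1; order 2: 9; order 4: 1; order 8: 1.
Total: 12.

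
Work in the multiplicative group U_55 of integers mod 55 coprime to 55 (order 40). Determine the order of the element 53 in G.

Compute successive powers of 53 mod 55: 53, 4, 47, 16, 23, 9, 37, 36, …; 53^20 ≡ 1 (mod 55).
So |⟨53⟩| = 20.

20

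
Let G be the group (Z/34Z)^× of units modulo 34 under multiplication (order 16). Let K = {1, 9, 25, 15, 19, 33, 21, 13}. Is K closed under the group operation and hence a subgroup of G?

Yes

|K| = 8 divides |G| = 16, consistent with Lagrange.
K contains the identity, every element's inverse is in K, and K is closed under ·: it is a subgroup.
In fact K = ⟨9⟩.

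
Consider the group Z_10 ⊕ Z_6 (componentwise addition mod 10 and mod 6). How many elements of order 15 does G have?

An element (a,b) has order lcm(ord(a), ord(b)); count pairs with lcm equal to 15.
Enumerating gives 8 such elements.

8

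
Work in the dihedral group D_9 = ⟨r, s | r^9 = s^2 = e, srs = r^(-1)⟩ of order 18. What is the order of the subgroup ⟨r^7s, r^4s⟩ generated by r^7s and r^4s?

6

|⟨r^7s⟩| = 2 and |⟨r^4s⟩| = 2, so |H| is a multiple of lcm(2, 2) = 2 and divides |G| = 18.
Closing under the operation: H = {e, r^3, r^6, rs, r^4s, r^7s}, so |H| = 6.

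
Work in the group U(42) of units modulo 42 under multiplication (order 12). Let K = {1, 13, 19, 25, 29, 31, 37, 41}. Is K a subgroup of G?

No

|K| = 8 does not divide |G| = 12, so by Lagrange K is not a subgroup.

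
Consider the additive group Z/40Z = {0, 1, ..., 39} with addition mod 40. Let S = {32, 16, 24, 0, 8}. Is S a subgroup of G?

|S| = 5 divides |G| = 40, consistent with Lagrange.
S contains the identity, every element's inverse is in S, and S is closed under +: it is a subgroup.
In fact S = ⟨16⟩.

Yes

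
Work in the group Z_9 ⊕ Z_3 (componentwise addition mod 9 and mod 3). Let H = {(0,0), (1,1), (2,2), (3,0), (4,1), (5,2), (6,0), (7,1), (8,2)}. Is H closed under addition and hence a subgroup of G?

Yes

|H| = 9 divides |G| = 27, consistent with Lagrange.
H contains the identity, every element's inverse is in H, and H is closed under +: it is a subgroup.
In fact H = ⟨(7,1)⟩.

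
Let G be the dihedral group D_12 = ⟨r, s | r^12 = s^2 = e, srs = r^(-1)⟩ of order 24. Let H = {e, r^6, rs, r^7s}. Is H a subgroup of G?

|H| = 4 divides |G| = 24, consistent with Lagrange.
H contains the identity, every element's inverse is in H, and H is closed under ·: it is a subgroup.

Yes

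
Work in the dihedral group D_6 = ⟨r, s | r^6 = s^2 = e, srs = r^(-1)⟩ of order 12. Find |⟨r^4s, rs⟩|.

4

|⟨r^4s⟩| = 2 and |⟨rs⟩| = 2, so |H| is a multiple of lcm(2, 2) = 2 and divides |G| = 12.
Closing under the operation: H = {e, r^3, rs, r^4s}, so |H| = 4.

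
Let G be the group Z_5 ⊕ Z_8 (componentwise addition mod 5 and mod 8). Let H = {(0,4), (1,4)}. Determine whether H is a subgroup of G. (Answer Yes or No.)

No

The identity (0,0) ∉ H, so H is not a subgroup.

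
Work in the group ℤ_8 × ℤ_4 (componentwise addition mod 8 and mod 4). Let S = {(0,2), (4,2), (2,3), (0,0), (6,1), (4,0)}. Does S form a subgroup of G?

No

|S| = 6 does not divide |G| = 32, so by Lagrange S is not a subgroup.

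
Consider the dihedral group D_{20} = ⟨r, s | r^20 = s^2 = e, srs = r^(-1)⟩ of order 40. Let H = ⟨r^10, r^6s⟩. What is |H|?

4

|⟨r^10⟩| = 2 and |⟨r^6s⟩| = 2, so |H| is a multiple of lcm(2, 2) = 2 and divides |G| = 40.
Closing under the operation: H = {e, r^10, r^6s, r^16s}, so |H| = 4.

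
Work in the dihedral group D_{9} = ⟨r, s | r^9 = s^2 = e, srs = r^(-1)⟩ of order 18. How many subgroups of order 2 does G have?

|G| = 18 and 2 | 18, so subgroups of order 2 are possible by Lagrange.
The subgroups of order 2 are: {e, r^2s}; {e, r^3s}; {e, r^4s}; {e, r^5s}; … (9 in all).
So G has 9 subgroups of order 2.

9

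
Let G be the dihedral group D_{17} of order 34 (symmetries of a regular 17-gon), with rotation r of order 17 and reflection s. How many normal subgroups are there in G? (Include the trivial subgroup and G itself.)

G has 20 subgroups. Checking conjugation-invariance by order — order 1: 1/1 normal; order 2: 0/17 normal; order 17: 1/1 normal; order 34: 1/1 normal.
Total normal subgroups: 3.

3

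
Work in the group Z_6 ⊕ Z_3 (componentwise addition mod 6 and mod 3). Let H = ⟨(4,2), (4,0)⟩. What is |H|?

|⟨(4,2)⟩| = 3 and |⟨(4,0)⟩| = 3, so |H| is a multiple of lcm(3, 3) = 3 and divides |G| = 18.
Closing under the operation: H = {(0,0), (0,1), (0,2), (2,0), (2,1), (2,2), (4,0), (4,1), (4,2)}, so |H| = 9.

9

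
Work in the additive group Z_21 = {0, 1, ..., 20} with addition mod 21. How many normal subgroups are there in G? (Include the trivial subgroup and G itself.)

4

G is abelian, so every subgroup is normal.
G has 4 subgroups in total, hence 4 normal subgroups.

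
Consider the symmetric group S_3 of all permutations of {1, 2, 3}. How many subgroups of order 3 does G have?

|G| = 6 and 3 | 6, so subgroups of order 3 are possible by Lagrange.
The subgroups of order 3 are: {e, (1 2 3), (1 3 2)}.
So G has 1 subgroup of order 3.

1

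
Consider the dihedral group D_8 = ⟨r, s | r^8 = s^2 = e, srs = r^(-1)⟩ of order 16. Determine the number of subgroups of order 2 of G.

|G| = 16 and 2 | 16, so subgroups of order 2 are possible by Lagrange.
The subgroups of order 2 are: {e, r^2s}; {e, r^3s}; {e, r^4}; {e, r^4s}; … (9 in all).
So G has 9 subgroups of order 2.

9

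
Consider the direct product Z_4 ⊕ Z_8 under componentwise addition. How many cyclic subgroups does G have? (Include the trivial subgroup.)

Each element a generates a cyclic subgroup ⟨a⟩; distinct elements may generate the same one (a cyclic group of order d has φ(d) generators).
Cyclic subgroups by order — order 1: 1; order 2: 3; order 4: 6; order 8: 4.
Total: 14.

14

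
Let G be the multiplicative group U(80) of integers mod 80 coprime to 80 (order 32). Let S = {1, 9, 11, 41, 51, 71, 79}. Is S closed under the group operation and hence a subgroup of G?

|S| = 7 does not divide |G| = 32, so by Lagrange S is not a subgroup.

No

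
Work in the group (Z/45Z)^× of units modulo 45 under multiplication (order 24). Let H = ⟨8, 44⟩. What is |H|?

|⟨8⟩| = 4 and |⟨44⟩| = 2, so |H| is a multiple of lcm(4, 2) = 4 and divides |G| = 24.
Closing under the operation: H = {1, 8, 17, 19, 26, 28, 37, 44}, so |H| = 8.

8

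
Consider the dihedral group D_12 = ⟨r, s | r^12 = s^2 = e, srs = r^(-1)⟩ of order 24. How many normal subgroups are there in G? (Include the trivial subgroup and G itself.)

G has 34 subgroups. Checking conjugation-invariance by order — order 1: 1/1 normal; order 2: 1/13 normal; order 3: 1/1 normal; order 4: 1/7 normal; order 6: 1/5 normal; order 8: 0/3 normal; order 12: 3/3 normal; order 24: 1/1 normal.
Total normal subgroups: 9.

9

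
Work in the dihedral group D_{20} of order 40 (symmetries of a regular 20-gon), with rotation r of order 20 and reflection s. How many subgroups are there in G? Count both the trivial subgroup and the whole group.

|G| = 40, so by Lagrange every subgroup order divides 40. Divisors: 1, 2, 4, 5, 8, 10, 20, 40.
Subgroups by order — order 1: 1; order 2: 21; order 4: 11; order 5: 1; order 8: 5; order 10: 5; order 20: 3; order 40: 1.
Total: 1 + 21 + 11 + 1 + 5 + 5 + 3 + 1 = 48.

48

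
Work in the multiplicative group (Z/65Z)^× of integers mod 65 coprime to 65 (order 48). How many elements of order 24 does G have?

0

No element of G has order 24 (even though 24 | 48).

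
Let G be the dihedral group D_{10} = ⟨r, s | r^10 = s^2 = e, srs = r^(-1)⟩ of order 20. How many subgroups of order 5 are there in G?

|G| = 20 and 5 | 20, so subgroups of order 5 are possible by Lagrange.
The subgroups of order 5 are: {e, r^2, r^4, r^6, r^8}.
So G has 1 subgroup of order 5.

1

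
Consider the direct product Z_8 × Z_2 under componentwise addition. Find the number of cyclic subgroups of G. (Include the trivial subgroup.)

8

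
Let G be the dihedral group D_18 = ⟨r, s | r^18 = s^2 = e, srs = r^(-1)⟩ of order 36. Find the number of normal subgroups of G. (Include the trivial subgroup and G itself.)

9

G has 45 subgroups. Checking conjugation-invariance by order — order 1: 1/1 normal; order 2: 1/19 normal; order 3: 1/1 normal; order 4: 0/9 normal; order 6: 1/7 normal; order 9: 1/1 normal; order 12: 0/3 normal; order 18: 3/3 normal; order 36: 1/1 normal.
Total normal subgroups: 9.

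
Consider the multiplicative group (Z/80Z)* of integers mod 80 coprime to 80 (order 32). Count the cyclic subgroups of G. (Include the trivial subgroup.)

Group the elements of G by the cyclic subgroup they generate; each cyclic subgroup of order d accounts for φ(d) elements.
Cyclic subgroups by order — order 1: 1; order 2: 7; order 4: 12.
Total: 20.

20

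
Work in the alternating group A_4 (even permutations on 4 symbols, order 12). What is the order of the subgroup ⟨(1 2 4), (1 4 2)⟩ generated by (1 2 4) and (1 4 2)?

|⟨(1 2 4)⟩| = 3 and |⟨(1 4 2)⟩| = 3, so |H| is a multiple of lcm(3, 3) = 3 and divides |G| = 12.
Closing under the operation: H = {e, (1 2 4), (1 4 2)}, so |H| = 3.

3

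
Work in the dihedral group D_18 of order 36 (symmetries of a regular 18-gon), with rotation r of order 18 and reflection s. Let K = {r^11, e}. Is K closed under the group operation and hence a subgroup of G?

r^11 ∈ K but its inverse r^7 ∉ K, so K is not a subgroup.

No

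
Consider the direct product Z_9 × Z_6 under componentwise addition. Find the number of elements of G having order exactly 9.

18

An element (a,b) has order lcm(ord(a), ord(b)); count pairs with lcm equal to 9.
Enumerating gives 18 such elements.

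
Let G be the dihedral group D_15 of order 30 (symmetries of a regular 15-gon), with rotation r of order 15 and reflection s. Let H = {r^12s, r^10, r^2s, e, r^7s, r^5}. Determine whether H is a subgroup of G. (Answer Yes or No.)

Yes

|H| = 6 divides |G| = 30, consistent with Lagrange.
H contains the identity, every element's inverse is in H, and H is closed under ·: it is a subgroup.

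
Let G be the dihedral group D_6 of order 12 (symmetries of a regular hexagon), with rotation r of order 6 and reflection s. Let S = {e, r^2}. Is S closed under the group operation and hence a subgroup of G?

r^2 ∈ S but its inverse r^4 ∉ S, so S is not a subgroup.

No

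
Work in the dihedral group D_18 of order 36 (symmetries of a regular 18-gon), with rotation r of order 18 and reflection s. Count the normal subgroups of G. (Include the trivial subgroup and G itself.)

9

G has 45 subgroups. Checking conjugation-invariance by order — order 1: 1/1 normal; order 2: 1/19 normal; order 3: 1/1 normal; order 4: 0/9 normal; order 6: 1/7 normal; order 9: 1/1 normal; order 12: 0/3 normal; order 18: 3/3 normal; order 36: 1/1 normal.
Total normal subgroups: 9.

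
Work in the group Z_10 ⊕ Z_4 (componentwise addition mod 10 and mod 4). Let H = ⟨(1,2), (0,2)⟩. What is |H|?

|⟨(1,2)⟩| = 10 and |⟨(0,2)⟩| = 2, so |H| is a multiple of lcm(10, 2) = 10 and divides |G| = 40.
Closing under the operation: H = {(0,0), (0,2), (1,0), (1,2), (2,0), (2,2), (3,0), (3,2), (4,0), (4,2), (5,0), (5,2), (6,0), (6,2), (7,0), (7,2), (8,0), (8,2), (9,0), (9,2)}, so |H| = 20.

20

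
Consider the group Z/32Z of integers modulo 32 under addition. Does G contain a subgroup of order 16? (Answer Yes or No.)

Yes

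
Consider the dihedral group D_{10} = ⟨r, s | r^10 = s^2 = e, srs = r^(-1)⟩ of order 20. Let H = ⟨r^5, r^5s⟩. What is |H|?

4

|⟨r^5⟩| = 2 and |⟨r^5s⟩| = 2, so |H| is a multiple of lcm(2, 2) = 2 and divides |G| = 20.
Closing under the operation: H = {e, r^5, s, r^5s}, so |H| = 4.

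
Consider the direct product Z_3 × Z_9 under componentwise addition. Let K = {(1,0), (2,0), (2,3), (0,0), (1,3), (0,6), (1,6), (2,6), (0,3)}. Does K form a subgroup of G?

Yes

|K| = 9 divides |G| = 27, consistent with Lagrange.
K contains the identity, every element's inverse is in K, and K is closed under +: it is a subgroup.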